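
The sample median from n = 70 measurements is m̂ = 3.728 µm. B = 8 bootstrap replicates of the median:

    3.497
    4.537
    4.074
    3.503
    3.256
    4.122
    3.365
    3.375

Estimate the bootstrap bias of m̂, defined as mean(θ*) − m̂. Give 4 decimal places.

mean(θ*) = (3.497 + 4.537 + 4.074 + 3.503 + 3.256 + 4.122 + 3.365 + 3.375) / 8 = 3.71612
bias = 3.71612 − 3.728

bias = −0.0119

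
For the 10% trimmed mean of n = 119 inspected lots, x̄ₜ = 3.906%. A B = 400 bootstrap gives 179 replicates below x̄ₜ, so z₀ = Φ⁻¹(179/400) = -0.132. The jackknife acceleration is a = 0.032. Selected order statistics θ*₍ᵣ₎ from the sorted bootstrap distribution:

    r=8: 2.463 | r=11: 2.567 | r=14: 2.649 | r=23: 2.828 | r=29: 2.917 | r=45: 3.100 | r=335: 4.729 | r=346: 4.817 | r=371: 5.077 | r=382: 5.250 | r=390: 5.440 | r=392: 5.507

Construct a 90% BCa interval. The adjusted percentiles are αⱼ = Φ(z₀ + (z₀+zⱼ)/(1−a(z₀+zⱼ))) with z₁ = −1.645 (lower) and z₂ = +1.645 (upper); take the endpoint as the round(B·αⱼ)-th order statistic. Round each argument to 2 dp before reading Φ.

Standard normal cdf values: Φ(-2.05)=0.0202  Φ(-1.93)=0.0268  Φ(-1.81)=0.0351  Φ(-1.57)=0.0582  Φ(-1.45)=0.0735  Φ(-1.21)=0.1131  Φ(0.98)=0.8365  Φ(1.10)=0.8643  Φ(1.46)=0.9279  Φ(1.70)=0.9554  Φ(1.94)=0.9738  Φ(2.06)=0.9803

Lower: z₀ + z₁ = -0.132 + (-1.645) = -1.777; 1 − a(z₀+z₁) = 1 − (0.032)(-1.777) = 1.0569; argument = -0.132 + (-1.777)/1.0569 = -1.8134 → -1.81.
α₁ = Φ(-1.81) = 0.0351; rank = round(400 × 0.0351) = 14; θ*₍14₎ = 2.649.
Upper: z₀ + z₂ = 1.513; 1 − a(z₀+z₂) = 0.9516; argument = 1.4580 → 1.46; α₂ = 0.9279; rank = 371; θ*₍371₎ = 5.077.

(2.649, 5.077)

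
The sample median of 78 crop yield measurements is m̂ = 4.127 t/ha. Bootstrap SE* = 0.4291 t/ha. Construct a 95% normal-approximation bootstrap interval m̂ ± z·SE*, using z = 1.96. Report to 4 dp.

(3.2860, 4.9680)

Margin = 1.96 × 0.4291 = 0.84104
Interval: 4.127 ± 0.84104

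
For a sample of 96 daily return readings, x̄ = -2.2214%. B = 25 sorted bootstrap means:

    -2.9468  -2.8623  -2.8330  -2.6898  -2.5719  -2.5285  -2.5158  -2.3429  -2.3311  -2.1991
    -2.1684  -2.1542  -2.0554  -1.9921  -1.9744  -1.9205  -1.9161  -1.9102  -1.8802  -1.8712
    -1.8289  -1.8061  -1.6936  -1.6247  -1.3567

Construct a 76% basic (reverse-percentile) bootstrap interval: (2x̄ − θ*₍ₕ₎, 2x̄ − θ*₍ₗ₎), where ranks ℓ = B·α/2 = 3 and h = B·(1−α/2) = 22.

(-2.6367, -1.6098)

Percentile endpoints at ranks 3 and 22: θ*₍3₎ = -2.8330, θ*₍22₎ = -1.8061.
Basic interval reflects these around x̄:
  lower = 2 × -2.2214 − -1.8061 = -2.6367
  upper = 2 × -2.2214 − -2.8330 = -1.6098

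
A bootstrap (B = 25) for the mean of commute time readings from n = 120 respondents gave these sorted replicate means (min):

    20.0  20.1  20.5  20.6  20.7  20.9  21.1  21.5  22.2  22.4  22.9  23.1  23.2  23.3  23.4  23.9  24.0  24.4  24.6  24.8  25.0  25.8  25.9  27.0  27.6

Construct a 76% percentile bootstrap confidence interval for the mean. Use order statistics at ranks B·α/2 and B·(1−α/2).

(20.5, 25.8)

α = 0.24; lower rank = 25 × 0.120 = 3; upper rank = 25 × 0.880 = 22.
The 3rd smallest replicate is 20.5; the 22nd is 25.8.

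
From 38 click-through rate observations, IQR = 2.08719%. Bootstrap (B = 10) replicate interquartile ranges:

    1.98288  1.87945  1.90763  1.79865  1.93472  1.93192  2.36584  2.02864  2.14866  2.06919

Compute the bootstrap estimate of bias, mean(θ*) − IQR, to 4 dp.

bias = −0.0824

mean(θ*) = (1.98288 + 1.87945 + 1.90763 + 1.79865 + 1.93472 + 1.93192 + 2.36584 + 2.02864 + 2.14866 + 2.06919) / 10 = 2.00476
bias = 2.00476 − 2.08719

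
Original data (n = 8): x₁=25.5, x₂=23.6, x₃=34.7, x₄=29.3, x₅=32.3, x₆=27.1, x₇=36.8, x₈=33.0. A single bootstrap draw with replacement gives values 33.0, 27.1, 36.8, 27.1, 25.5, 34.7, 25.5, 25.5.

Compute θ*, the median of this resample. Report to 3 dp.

θ* = 27.100

Sorted: 25.5, 25.5, 25.5, 27.1, 27.1, 33.0, 34.7, 36.8
Median = average of the two middle values = 27.100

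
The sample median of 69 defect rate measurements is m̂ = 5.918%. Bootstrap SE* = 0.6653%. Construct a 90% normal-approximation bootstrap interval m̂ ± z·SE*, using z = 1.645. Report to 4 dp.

(4.8236, 7.0124)

Margin = 1.645 × 0.6653 = 1.09442
Interval: 5.918 ± 1.09442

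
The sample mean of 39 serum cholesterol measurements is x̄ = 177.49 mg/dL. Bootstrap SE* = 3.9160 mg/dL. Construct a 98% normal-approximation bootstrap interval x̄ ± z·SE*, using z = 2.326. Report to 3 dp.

Margin = 2.326 × 3.9160 = 9.1086
Interval: 177.49 ± 9.1086

(168.381, 186.599)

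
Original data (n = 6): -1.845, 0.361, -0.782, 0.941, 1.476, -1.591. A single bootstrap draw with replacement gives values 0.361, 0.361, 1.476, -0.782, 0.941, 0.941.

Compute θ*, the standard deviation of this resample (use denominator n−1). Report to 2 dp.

Mean = 0.5497; sum of squared deviations = 3.0089
s² = 3.0089 / 5 = 0.6018
s = √0.6018 = 0.78

θ* = 0.78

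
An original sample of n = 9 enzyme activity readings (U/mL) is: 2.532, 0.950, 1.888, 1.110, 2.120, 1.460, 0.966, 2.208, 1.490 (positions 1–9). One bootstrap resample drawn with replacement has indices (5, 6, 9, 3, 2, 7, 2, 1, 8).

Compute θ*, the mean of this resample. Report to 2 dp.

Resample values: 2.120, 1.460, 1.490, 1.888, 0.950, 0.966, 0.950, 2.532, 2.208.
Mean = (2.120 + 1.460 + 1.490 + 1.888 + 0.950 + 0.966 + 0.950 + 2.532 + 2.208) / 9 = 14.5640 / 9 = 1.62

θ* = 1.62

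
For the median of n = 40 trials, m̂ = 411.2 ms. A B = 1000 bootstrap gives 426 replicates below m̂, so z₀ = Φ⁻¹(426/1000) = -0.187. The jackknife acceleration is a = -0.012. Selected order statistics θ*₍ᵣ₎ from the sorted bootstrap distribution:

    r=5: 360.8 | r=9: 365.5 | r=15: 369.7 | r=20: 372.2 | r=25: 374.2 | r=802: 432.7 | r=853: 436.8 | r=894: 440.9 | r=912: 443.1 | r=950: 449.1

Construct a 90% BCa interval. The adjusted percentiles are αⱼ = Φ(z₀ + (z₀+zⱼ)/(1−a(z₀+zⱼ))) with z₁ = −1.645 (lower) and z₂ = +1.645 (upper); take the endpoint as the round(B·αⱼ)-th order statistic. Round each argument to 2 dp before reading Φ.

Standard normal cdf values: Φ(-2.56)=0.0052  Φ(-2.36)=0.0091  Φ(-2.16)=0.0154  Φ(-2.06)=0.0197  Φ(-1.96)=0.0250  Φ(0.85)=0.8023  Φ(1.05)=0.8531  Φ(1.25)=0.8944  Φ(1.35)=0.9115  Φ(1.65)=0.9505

Lower: z₀ + z₁ = -0.187 + (-1.645) = -1.832; 1 − a(z₀+z₁) = 1 − (-0.012)(-1.832) = 0.9780; argument = -0.187 + (-1.832)/0.9780 = -2.0602 → -2.06.
α₁ = Φ(-2.06) = 0.0197; rank = round(1000 × 0.0197) = 20; θ*₍20₎ = 372.2.
Upper: z₀ + z₂ = 1.458; 1 − a(z₀+z₂) = 1.0175; argument = 1.2459 → 1.25; α₂ = 0.8944; rank = 894; θ*₍894₎ = 440.9.

(372.2, 440.9)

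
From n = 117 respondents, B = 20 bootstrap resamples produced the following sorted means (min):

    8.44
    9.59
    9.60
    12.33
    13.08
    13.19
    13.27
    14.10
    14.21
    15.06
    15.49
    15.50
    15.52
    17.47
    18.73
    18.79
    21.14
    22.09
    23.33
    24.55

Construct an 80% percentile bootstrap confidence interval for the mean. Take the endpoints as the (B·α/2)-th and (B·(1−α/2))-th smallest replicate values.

(9.59, 22.09)

α = 0.20; lower rank = 20 × 0.100 = 2; upper rank = 20 × 0.900 = 18.
The 2nd smallest replicate is 9.59; the 18th is 22.09.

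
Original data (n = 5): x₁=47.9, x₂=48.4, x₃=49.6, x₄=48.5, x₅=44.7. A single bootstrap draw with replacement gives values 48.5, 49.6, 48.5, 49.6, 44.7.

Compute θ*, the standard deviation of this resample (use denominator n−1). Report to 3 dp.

θ* = 2.022

Mean = 48.1800; sum of squared deviations = 16.3480
s² = 16.3480 / 4 = 4.0870
s = √4.0870 = 2.022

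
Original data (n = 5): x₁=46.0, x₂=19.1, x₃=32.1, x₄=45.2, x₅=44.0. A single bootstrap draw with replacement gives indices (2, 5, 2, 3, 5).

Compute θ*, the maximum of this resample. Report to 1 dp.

θ* = 44.0

Resample values: 19.1, 44.0, 19.1, 32.1, 44.0.
Maximum = 44.0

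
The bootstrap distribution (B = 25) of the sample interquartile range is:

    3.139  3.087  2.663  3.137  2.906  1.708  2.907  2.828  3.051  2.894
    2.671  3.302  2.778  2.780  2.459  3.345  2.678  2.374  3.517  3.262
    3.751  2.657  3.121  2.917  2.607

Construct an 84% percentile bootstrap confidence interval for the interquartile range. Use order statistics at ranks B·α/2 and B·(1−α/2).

(2.374, 3.345)

Sorted replicates: 1.708, 2.374, 2.459, 2.607, 2.657, 2.663, 2.671, 2.678, 2.778, 2.780, 2.828, 2.894, 2.906, 2.907, 2.917, 3.051, 3.087, 3.121, 3.137, 3.139, 3.262, 3.302, 3.345, 3.517, 3.751
α = 0.16; lower rank = 25 × 0.080 = 2; upper rank = 25 × 0.920 = 23.
The 2nd smallest replicate is 2.374; the 23rd is 3.345.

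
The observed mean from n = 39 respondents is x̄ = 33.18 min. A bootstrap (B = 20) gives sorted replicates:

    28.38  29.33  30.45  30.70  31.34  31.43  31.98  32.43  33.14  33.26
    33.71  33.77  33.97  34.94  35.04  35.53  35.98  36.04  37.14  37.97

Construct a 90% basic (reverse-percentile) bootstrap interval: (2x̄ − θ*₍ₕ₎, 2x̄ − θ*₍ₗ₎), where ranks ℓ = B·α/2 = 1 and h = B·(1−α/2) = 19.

Percentile endpoints at ranks 1 and 19: θ*₍1₎ = 28.38, θ*₍19₎ = 37.14.
Basic interval reflects these around x̄:
  lower = 2 × 33.18 − 37.14 = 29.22
  upper = 2 × 33.18 − 28.38 = 37.98

(29.22, 37.98)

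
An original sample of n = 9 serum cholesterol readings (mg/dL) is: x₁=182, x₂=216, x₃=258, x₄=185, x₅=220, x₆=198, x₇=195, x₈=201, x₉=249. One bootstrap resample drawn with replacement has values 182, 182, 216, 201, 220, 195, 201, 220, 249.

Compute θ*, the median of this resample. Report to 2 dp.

θ* = 201.00

Sorted: 182, 182, 195, 201, 201, 216, 220, 220, 249
Median = middle value = 201.00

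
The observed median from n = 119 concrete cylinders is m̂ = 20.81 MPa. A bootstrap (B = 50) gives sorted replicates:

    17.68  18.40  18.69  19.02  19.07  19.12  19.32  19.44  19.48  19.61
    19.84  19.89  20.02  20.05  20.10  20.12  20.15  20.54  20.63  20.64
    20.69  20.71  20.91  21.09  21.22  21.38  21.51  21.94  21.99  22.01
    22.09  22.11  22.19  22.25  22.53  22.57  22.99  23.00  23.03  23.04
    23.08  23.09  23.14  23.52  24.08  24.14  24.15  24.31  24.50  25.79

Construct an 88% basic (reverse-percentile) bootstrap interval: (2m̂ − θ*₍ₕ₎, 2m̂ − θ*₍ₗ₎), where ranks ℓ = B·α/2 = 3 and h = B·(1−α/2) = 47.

Percentile endpoints at ranks 3 and 47: θ*₍3₎ = 18.69, θ*₍47₎ = 24.15.
Basic interval reflects these around m̂:
  lower = 2 × 20.81 − 24.15 = 17.47
  upper = 2 × 20.81 − 18.69 = 22.93

(17.47, 22.93)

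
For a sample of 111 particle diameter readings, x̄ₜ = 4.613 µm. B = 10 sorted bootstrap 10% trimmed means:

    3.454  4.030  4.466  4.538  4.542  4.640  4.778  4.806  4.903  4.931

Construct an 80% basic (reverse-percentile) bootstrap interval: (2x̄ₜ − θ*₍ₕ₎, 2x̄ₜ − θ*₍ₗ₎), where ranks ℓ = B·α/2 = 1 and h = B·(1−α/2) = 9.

Percentile endpoints at ranks 1 and 9: θ*₍1₎ = 3.454, θ*₍9₎ = 4.903.
Basic interval reflects these around x̄ₜ:
  lower = 2 × 4.613 − 4.903 = 4.323
  upper = 2 × 4.613 − 3.454 = 5.772

(4.323, 5.772)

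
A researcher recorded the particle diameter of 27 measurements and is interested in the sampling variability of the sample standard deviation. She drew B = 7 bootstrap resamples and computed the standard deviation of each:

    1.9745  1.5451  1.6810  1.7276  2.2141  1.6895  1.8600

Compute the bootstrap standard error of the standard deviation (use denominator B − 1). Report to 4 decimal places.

SE* = 0.2239

Bootstrap SE is the standard deviation of the 7 replicate standard deviations.
Mean of replicates: (1.9745 + 1.5451 + 1.6810 + 1.7276 + 2.2141 + 1.6895 + 1.8600) / 7 = 12.69180 / 7 = 1.81311
Sum of squared deviations: (+0.16139)² + (−0.26801)² + (−0.13211)² + (−0.08551)² + (+0.40099)² + (−0.12361)² + (+0.04689)² = 0.30091
Variance = 0.30091 / 6 = 0.05015
SE* = √0.05015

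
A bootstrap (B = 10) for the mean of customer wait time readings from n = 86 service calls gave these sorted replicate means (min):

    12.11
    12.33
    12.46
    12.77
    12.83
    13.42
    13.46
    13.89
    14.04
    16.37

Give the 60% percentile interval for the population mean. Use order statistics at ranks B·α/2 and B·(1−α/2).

α = 0.40; lower rank = 10 × 0.200 = 2; upper rank = 10 × 0.800 = 8.
The 2nd smallest replicate is 12.33; the 8th is 13.89.

(12.33, 13.89)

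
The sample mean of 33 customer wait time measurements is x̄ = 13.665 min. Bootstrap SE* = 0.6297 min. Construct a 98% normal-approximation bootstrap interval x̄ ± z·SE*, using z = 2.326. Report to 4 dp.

Margin = 2.326 × 0.6297 = 1.46468
Interval: 13.665 ± 1.46468

(12.2003, 15.1297)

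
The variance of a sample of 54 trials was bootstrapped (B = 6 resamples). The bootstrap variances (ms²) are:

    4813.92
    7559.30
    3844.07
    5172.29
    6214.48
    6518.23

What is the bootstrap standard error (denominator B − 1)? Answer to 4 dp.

SE* = 1334.0369

Bootstrap SE is the standard deviation of the 6 replicate variances.
Mean of replicates: (4813.92 + 7559.30 + 3844.07 + 5172.29 + 6214.48 + 6518.23) / 6 = 34122.29000 / 6 = 5687.04833
Sum of squared deviations: (−873.12833)² + (+1872.25167)² + (−1842.97833)² + (−514.75833)² + (+527.43167)² + (+831.18167)² = 8898271.79468
Variance = 8898271.79468 / 5 = 1779654.35894
SE* = √1779654.35894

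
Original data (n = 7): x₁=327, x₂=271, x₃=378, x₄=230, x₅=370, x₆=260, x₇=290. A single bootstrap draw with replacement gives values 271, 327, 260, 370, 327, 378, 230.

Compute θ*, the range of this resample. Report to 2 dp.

Range = 378 − 230 = 148.00

θ* = 148.00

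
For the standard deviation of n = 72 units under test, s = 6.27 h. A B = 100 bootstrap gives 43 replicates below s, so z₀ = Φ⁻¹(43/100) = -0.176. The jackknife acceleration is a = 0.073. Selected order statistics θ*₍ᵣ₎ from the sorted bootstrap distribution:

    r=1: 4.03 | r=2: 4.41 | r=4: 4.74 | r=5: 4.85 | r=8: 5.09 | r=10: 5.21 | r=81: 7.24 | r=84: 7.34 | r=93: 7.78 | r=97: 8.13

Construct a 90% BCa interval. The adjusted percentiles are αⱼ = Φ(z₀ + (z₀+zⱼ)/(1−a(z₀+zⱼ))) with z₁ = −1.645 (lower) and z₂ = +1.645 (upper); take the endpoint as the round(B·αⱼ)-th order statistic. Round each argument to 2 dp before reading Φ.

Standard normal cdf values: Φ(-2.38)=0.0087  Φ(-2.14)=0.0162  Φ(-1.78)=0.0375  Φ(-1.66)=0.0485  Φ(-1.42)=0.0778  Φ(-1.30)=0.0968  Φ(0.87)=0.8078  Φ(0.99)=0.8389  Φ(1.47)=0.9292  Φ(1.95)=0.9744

(4.74, 7.78)

Lower: z₀ + z₁ = -0.176 + (-1.645) = -1.821; 1 − a(z₀+z₁) = 1 − (0.073)(-1.821) = 1.1329; argument = -0.176 + (-1.821)/1.1329 = -1.7833 → -1.78.
α₁ = Φ(-1.78) = 0.0375; rank = round(100 × 0.0375) = 4; θ*₍4₎ = 4.74.
Upper: z₀ + z₂ = 1.469; 1 − a(z₀+z₂) = 0.8928; argument = 1.4695 → 1.47; α₂ = 0.9292; rank = 93; θ*₍93₎ = 7.78.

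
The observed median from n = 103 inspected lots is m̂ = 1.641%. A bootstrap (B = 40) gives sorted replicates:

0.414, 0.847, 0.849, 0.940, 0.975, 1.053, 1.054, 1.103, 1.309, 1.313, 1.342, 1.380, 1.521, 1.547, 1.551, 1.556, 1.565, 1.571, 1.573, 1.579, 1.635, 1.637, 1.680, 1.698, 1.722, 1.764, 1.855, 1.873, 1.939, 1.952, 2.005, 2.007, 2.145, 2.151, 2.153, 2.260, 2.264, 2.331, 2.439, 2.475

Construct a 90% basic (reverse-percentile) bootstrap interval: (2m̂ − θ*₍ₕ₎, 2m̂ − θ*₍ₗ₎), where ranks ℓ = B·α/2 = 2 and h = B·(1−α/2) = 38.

Percentile endpoints at ranks 2 and 38: θ*₍2₎ = 0.847, θ*₍38₎ = 2.331.
Basic interval reflects these around m̂:
  lower = 2 × 1.641 − 2.331 = 0.951
  upper = 2 × 1.641 − 0.847 = 2.435

(0.951, 2.435)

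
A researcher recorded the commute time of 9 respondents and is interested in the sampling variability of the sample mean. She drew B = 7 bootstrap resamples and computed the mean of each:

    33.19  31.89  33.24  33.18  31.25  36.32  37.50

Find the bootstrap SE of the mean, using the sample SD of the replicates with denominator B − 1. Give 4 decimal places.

SE* = 2.2826

Bootstrap SE is the standard deviation of the 7 replicate means.
Mean of replicates: (33.19 + 31.89 + 33.24 + 33.18 + 31.25 + 36.32 + 37.50) / 7 = 236.57000 / 7 = 33.79571
Sum of squared deviations: (−0.60571)² + (−1.90571)² + (−0.55571)² + (−0.61571)² + (−2.54571)² + (+2.52429)² + (+3.70429)² = 31.26097
Variance = 31.26097 / 6 = 5.21016
SE* = √5.21016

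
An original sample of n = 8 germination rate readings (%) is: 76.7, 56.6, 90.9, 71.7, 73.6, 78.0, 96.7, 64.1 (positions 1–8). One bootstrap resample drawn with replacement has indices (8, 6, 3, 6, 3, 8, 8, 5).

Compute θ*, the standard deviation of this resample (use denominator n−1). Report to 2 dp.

θ* = 11.21

Resample values: 64.1, 78.0, 90.9, 78.0, 90.9, 64.1, 64.1, 73.6.
Mean = 75.4625; sum of squared deviations = 880.2988
s² = 880.2988 / 7 = 125.7570
s = √125.7570 = 11.21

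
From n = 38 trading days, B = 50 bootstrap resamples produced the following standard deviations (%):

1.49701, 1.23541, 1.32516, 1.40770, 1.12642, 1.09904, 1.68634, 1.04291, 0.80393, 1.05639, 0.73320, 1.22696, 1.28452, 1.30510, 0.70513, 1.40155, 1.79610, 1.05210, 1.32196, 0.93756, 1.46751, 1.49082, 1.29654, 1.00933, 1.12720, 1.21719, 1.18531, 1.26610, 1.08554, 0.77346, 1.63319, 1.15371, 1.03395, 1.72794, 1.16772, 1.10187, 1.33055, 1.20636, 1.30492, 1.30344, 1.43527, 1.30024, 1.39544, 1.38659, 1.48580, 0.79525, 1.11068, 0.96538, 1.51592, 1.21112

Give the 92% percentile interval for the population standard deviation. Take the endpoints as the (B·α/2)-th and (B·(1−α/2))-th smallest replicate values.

(0.73320, 1.68634)

Sorted replicates: 0.70513, 0.73320, 0.77346, 0.79525, 0.80393, 0.93756, 0.96538, 1.00933, 1.03395, 1.04291, 1.05210, 1.05639, 1.08554, 1.09904, 1.10187, 1.11068, 1.12642, 1.12720, 1.15371, 1.16772, 1.18531, 1.20636, 1.21112, 1.21719, 1.22696, 1.23541, 1.26610, 1.28452, 1.29654, 1.30024, 1.30344, 1.30492, 1.30510, 1.32196, 1.32516, 1.33055, 1.38659, 1.39544, 1.40155, 1.40770, 1.43527, 1.46751, 1.48580, 1.49082, 1.49701, 1.51592, 1.63319, 1.68634, 1.72794, 1.79610
α = 0.08; lower rank = 50 × 0.040 = 2; upper rank = 50 × 0.960 = 48.
The 2nd smallest replicate is 0.73320; the 48th is 1.68634.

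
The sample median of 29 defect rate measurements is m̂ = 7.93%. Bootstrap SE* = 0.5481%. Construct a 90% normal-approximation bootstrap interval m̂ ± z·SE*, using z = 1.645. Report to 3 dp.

Margin = 1.645 × 0.5481 = 0.9016
Interval: 7.93 ± 0.9016

(7.028, 8.832)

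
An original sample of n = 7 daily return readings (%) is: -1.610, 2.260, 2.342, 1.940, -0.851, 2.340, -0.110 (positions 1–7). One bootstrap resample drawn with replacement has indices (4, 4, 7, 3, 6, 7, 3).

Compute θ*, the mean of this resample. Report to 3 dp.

θ* = 1.526

Resample values: 1.940, 1.940, -0.110, 2.342, 2.340, -0.110, 2.342.
Mean = (1.940 + 1.940 + (-0.110) + 2.342 + 2.340 + (-0.110) + 2.342) / 7 = 10.6840 / 7 = 1.526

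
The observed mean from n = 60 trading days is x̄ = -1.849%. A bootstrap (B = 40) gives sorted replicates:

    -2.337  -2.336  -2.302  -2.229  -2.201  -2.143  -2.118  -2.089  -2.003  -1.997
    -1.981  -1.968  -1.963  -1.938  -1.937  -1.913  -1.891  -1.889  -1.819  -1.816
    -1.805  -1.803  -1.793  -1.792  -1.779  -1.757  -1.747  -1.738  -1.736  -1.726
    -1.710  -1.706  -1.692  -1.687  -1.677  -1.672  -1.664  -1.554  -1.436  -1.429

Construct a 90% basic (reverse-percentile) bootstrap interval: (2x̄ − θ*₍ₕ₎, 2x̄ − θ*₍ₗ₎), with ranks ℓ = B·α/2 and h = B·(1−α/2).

Percentile endpoints at ranks 2 and 38: θ*₍2₎ = -2.336, θ*₍38₎ = -1.554.
Basic interval reflects these around x̄:
  lower = 2 × -1.849 − -1.554 = -2.144
  upper = 2 × -1.849 − -2.336 = -1.362

(-2.144, -1.362)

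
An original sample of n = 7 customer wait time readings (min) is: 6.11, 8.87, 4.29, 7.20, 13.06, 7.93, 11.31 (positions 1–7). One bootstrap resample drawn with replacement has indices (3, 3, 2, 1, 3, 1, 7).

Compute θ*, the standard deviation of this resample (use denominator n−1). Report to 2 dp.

θ* = 2.70

Resample values: 4.29, 4.29, 8.87, 6.11, 4.29, 6.11, 11.31.
Mean = 6.4671; sum of squared deviations = 43.7019
s² = 43.7019 / 6 = 7.2837
s = √7.2837 = 2.70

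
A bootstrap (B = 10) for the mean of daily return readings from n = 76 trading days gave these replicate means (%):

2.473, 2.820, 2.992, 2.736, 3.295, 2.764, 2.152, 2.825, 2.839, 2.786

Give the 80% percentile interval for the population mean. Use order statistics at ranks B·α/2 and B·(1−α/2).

Sorted replicates: 2.152, 2.473, 2.736, 2.764, 2.786, 2.820, 2.825, 2.839, 2.992, 3.295
α = 0.20; lower rank = 10 × 0.100 = 1; upper rank = 10 × 0.900 = 9.
The 1st smallest replicate is 2.152; the 9th is 2.992.

(2.152, 2.992)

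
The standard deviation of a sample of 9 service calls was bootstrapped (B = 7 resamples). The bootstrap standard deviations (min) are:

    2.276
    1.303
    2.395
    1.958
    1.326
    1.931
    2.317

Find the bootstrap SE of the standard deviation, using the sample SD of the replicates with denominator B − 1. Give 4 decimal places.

SE* = 0.4554

Bootstrap SE is the standard deviation of the 7 replicate standard deviations.
Mean of replicates: (2.276 + 1.303 + 2.395 + 1.958 + 1.326 + 1.931 + 2.317) / 7 = 13.50600 / 7 = 1.92943
Sum of squared deviations: (+0.34657)² + (−0.62643)² + (+0.46557)² + (+0.02857)² + (−0.60343)² + (+0.00157)² + (+0.38757)² = 1.24444
Variance = 1.24444 / 6 = 0.20741
SE* = √0.20741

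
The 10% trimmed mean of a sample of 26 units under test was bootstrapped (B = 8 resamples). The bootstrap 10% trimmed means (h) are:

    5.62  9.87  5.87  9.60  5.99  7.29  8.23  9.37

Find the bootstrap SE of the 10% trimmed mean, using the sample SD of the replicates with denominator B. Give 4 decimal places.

SE* = 1.6639

Bootstrap SE is the standard deviation of the 8 replicate 10% trimmed means.
Mean of replicates: (5.62 + 9.87 + 5.87 + 9.60 + 5.99 + 7.29 + 8.23 + 9.37) / 8 = 61.84000 / 8 = 7.73000
Sum of squared deviations: (−2.11000)² + (+2.14000)² + (−1.86000)² + (+1.87000)² + (−1.74000)² + (−0.44000)² + (+0.50000)² + (+1.64000)² = 22.14900
Variance = 22.14900 / 8 = 2.76862
SE* = √2.76862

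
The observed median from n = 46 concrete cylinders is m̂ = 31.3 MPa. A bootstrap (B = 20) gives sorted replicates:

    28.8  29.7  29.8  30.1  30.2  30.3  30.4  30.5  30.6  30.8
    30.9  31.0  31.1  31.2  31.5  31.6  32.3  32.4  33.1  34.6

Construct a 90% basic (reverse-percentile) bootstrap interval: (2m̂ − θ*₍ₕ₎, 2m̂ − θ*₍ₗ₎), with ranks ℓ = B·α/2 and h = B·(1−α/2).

Percentile endpoints at ranks 1 and 19: θ*₍1₎ = 28.8, θ*₍19₎ = 33.1.
Basic interval reflects these around m̂:
  lower = 2 × 31.3 − 33.1 = 29.5
  upper = 2 × 31.3 − 28.8 = 33.8

(29.5, 33.8)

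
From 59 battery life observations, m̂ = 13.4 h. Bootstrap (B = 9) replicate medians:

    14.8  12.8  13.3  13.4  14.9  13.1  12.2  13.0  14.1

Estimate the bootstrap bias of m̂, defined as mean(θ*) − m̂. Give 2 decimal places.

mean(θ*) = (14.8 + 12.8 + 13.3 + 13.4 + 14.9 + 13.1 + 12.2 + 13.0 + 14.1) / 9 = 13.511
bias = 13.511 − 13.4

bias = +0.11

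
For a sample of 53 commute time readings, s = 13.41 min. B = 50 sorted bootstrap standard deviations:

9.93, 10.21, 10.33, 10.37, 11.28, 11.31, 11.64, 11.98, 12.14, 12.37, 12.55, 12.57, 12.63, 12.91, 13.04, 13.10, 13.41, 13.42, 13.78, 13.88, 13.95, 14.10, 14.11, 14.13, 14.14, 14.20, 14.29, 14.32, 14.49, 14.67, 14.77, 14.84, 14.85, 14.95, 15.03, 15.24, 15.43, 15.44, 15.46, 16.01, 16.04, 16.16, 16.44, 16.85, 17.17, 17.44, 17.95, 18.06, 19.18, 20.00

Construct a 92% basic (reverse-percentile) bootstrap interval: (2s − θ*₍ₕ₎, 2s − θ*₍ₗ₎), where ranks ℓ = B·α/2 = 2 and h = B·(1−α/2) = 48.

(8.76, 16.61)

Percentile endpoints at ranks 2 and 48: θ*₍2₎ = 10.21, θ*₍48₎ = 18.06.
Basic interval reflects these around s:
  lower = 2 × 13.41 − 18.06 = 8.76
  upper = 2 × 13.41 − 10.21 = 16.61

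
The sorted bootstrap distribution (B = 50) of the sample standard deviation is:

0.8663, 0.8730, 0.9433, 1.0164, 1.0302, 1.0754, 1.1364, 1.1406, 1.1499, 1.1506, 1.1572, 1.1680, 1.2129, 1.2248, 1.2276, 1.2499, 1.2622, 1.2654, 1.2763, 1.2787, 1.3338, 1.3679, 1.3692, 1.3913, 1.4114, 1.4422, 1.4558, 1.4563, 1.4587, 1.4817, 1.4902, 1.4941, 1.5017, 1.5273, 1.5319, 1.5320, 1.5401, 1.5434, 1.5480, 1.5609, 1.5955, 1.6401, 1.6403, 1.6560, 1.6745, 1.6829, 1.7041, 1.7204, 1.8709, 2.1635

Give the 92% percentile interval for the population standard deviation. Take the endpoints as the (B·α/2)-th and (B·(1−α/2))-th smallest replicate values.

(0.8730, 1.7204)

α = 0.08; lower rank = 50 × 0.040 = 2; upper rank = 50 × 0.960 = 48.
The 2nd smallest replicate is 0.8730; the 48th is 1.7204.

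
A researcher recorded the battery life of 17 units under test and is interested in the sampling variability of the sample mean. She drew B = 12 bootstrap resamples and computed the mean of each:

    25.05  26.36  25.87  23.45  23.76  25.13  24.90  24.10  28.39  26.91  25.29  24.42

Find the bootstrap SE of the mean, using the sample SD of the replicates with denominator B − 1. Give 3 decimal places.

SE* = 1.409

Bootstrap SE is the standard deviation of the 12 replicate means.
Mean of replicates: (25.05 + 26.36 + 25.87 + 23.45 + 23.76 + 25.13 + 24.90 + 24.10 + 28.39 + 26.91 + 25.29 + 24.42) / 12 = 303.6300 / 12 = 25.3025
Sum of squared deviations: (−0.2525)² + (+1.0575)² + (+0.5675)² + (−1.8525)² + (−1.5425)² + (−0.1725)² + (−0.4025)² + (−1.2025)² + (+3.0875)² + (+1.6075)² + (−0.0125)² + (−0.8825)² = 21.8486
Variance = 21.8486 / 11 = 1.9862
SE* = √1.9862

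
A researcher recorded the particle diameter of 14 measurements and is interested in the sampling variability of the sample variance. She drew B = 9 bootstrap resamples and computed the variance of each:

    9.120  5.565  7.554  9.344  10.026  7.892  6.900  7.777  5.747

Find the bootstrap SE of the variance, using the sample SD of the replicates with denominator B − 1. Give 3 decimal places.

SE* = 1.548

Bootstrap SE is the standard deviation of the 9 replicate variances.
Mean of replicates: (9.120 + 5.565 + 7.554 + 9.344 + 10.026 + 7.892 + 6.900 + 7.777 + 5.747) / 9 = 69.9250 / 9 = 7.7694
Sum of squared deviations: (+1.3506)² + (−2.2044)² + (−0.2154)² + (+1.5746)² + (+2.2566)² + (+0.1226)² + (−0.8694)² + (+0.0076)² + (−2.0224)² = 19.1626
Variance = 19.1626 / 8 = 2.3953
SE* = √2.3953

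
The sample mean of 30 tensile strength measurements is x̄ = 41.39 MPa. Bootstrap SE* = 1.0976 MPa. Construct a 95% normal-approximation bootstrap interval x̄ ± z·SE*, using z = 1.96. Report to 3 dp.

Margin = 1.96 × 1.0976 = 2.1513
Interval: 41.39 ± 2.1513

(39.239, 43.541)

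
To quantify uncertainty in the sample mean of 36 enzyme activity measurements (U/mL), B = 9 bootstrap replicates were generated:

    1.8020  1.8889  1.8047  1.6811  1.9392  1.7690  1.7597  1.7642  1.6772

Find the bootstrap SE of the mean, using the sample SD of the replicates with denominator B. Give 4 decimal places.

Bootstrap SE is the standard deviation of the 9 replicate means.
Mean of replicates: (1.8020 + 1.8889 + 1.8047 + 1.6811 + 1.9392 + 1.7690 + 1.7597 + 1.7642 + 1.6772) / 9 = 16.08600 / 9 = 1.78733
Sum of squared deviations: (+0.01467)² + (+0.10157)² + (+0.01737)² + (−0.10623)² + (+0.15187)² + (−0.01833)² + (−0.02763)² + (−0.02313)² + (−0.11013)² = 0.05895
Variance = 0.05895 / 9 = 0.00655
SE* = √0.00655

SE* = 0.0809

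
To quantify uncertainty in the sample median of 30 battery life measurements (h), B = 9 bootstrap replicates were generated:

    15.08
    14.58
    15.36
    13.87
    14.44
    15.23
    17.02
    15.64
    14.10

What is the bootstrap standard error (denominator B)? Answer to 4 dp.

SE* = 0.8972

Bootstrap SE is the standard deviation of the 9 replicate medians.
Mean of replicates: (15.08 + 14.58 + 15.36 + 13.87 + 14.44 + 15.23 + 17.02 + 15.64 + 14.10) / 9 = 135.32000 / 9 = 15.03556
Sum of squared deviations: (+0.04444)² + (−0.45556)² + (+0.32444)² + (−1.16556)² + (−0.59556)² + (+0.19444)² + (+1.98444)² + (+0.60444)² + (−0.93556)² = 7.24442
Variance = 7.24442 / 9 = 0.80494
SE* = √0.80494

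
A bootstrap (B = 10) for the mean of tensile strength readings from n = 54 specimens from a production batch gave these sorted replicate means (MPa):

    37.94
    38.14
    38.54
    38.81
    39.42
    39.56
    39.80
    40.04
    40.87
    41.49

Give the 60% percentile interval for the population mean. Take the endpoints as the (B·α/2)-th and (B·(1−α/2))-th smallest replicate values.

α = 0.40; lower rank = 10 × 0.200 = 2; upper rank = 10 × 0.800 = 8.
The 2nd smallest replicate is 38.14; the 8th is 40.04.

(38.14, 40.04)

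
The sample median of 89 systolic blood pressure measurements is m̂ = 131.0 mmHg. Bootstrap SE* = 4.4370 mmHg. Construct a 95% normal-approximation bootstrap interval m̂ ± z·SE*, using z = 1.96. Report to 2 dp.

Margin = 1.96 × 4.4370 = 8.697
Interval: 131.0 ± 8.697

(122.30, 139.70)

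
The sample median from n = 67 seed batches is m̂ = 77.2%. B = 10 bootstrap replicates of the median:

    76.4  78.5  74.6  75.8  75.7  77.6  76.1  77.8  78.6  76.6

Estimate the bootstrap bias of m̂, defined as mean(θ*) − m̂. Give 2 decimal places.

bias = −0.43

mean(θ*) = (76.4 + 78.5 + 74.6 + 75.8 + 75.7 + 77.6 + 76.1 + 77.8 + 78.6 + 76.6) / 10 = 76.770
bias = 76.770 − 77.2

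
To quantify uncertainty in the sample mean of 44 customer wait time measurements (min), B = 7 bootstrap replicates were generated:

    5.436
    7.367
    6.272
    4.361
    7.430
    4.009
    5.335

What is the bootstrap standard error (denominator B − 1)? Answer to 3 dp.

SE* = 1.350

Bootstrap SE is the standard deviation of the 7 replicate means.
Mean of replicates: (5.436 + 7.367 + 6.272 + 4.361 + 7.430 + 4.009 + 5.335) / 7 = 40.2100 / 7 = 5.7443
Sum of squared deviations: (−0.3083)² + (+1.6227)² + (+0.5277)² + (−1.3833)² + (+1.6857)² + (−1.7353)² + (−0.4093)² = 10.9406
Variance = 10.9406 / 6 = 1.8234
SE* = √1.8234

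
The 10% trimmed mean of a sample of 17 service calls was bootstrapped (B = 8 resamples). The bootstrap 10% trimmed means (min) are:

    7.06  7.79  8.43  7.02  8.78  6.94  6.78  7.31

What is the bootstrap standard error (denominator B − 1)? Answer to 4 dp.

SE* = 0.7443

Bootstrap SE is the standard deviation of the 8 replicate 10% trimmed means.
Mean of replicates: (7.06 + 7.79 + 8.43 + 7.02 + 8.78 + 6.94 + 6.78 + 7.31) / 8 = 60.11000 / 8 = 7.51375
Sum of squared deviations: (−0.45375)² + (+0.27625)² + (+0.91625)² + (−0.49375)² + (+1.26625)² + (−0.57375)² + (−0.73375)² + (−0.20375)² = 3.87799
Variance = 3.87799 / 7 = 0.55400
SE* = √0.55400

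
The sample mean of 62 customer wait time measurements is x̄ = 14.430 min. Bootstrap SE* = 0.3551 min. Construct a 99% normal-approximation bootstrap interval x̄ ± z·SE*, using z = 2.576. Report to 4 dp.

Margin = 2.576 × 0.3551 = 0.91474
Interval: 14.430 ± 0.91474

(13.5153, 15.3447)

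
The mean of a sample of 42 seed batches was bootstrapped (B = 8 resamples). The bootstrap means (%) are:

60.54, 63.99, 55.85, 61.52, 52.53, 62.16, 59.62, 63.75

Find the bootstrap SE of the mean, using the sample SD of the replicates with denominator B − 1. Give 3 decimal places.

Bootstrap SE is the standard deviation of the 8 replicate means.
Mean of replicates: (60.54 + 63.99 + 55.85 + 61.52 + 52.53 + 62.16 + 59.62 + 63.75) / 8 = 479.9600 / 8 = 59.9950
Sum of squared deviations: (+0.5450)² + (+3.9950)² + (−4.1450)² + (+1.5250)² + (−7.4650)² + (+2.1650)² + (−0.3750)² + (+3.7550)² = 110.4178
Variance = 110.4178 / 7 = 15.7740
SE* = √15.7740

SE* = 3.972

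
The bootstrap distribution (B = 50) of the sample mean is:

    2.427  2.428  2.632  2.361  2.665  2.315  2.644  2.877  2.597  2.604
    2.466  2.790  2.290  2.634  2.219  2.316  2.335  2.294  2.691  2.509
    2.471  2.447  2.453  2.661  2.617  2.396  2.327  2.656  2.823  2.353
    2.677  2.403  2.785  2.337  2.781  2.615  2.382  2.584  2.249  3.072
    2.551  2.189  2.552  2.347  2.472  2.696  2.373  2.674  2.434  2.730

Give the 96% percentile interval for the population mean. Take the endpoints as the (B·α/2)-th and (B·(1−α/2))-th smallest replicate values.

Sorted replicates: 2.189, 2.219, 2.249, 2.290, 2.294, 2.315, 2.316, 2.327, 2.335, 2.337, 2.347, 2.353, 2.361, 2.373, 2.382, 2.396, 2.403, 2.427, 2.428, 2.434, 2.447, 2.453, 2.466, 2.471, 2.472, 2.509, 2.551, 2.552, 2.584, 2.597, 2.604, 2.615, 2.617, 2.632, 2.634, 2.644, 2.656, 2.661, 2.665, 2.674, 2.677, 2.691, 2.696, 2.730, 2.781, 2.785, 2.790, 2.823, 2.877, 3.072
α = 0.04; lower rank = 50 × 0.020 = 1; upper rank = 50 × 0.980 = 49.
The 1st smallest replicate is 2.189; the 49th is 2.877.

(2.189, 2.877)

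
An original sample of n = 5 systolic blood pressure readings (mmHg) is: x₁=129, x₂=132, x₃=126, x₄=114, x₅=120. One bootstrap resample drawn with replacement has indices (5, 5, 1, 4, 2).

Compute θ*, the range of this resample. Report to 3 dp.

Resample values: 120, 120, 129, 114, 132.
Range = 132 − 114 = 18.000

θ* = 18.000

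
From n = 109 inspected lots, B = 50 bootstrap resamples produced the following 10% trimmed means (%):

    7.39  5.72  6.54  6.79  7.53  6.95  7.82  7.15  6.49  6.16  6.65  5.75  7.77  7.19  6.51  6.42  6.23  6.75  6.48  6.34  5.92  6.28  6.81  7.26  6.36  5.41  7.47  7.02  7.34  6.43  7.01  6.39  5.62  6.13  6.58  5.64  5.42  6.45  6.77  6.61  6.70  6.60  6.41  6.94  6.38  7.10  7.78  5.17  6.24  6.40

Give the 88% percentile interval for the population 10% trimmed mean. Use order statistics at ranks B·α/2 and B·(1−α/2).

Sorted replicates: 5.17, 5.41, 5.42, 5.62, 5.64, 5.72, 5.75, 5.92, 6.13, 6.16, 6.23, 6.24, 6.28, 6.34, 6.36, 6.38, 6.39, 6.40, 6.41, 6.42, 6.43, 6.45, 6.48, 6.49, 6.51, 6.54, 6.58, 6.60, 6.61, 6.65, 6.70, 6.75, 6.77, 6.79, 6.81, 6.94, 6.95, 7.01, 7.02, 7.10, 7.15, 7.19, 7.26, 7.34, 7.39, 7.47, 7.53, 7.77, 7.78, 7.82
α = 0.12; lower rank = 50 × 0.060 = 3; upper rank = 50 × 0.940 = 47.
The 3rd smallest replicate is 5.42; the 47th is 7.53.

(5.42, 7.53)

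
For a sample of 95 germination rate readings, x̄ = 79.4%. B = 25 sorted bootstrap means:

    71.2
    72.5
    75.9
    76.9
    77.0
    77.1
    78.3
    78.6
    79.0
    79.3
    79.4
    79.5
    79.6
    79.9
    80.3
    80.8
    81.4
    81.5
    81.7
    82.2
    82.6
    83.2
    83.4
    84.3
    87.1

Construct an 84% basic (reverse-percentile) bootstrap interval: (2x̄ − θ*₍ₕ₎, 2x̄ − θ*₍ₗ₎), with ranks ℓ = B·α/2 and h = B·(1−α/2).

Percentile endpoints at ranks 2 and 23: θ*₍2₎ = 72.5, θ*₍23₎ = 83.4.
Basic interval reflects these around x̄:
  lower = 2 × 79.4 − 83.4 = 75.4
  upper = 2 × 79.4 − 72.5 = 86.3

(75.4, 86.3)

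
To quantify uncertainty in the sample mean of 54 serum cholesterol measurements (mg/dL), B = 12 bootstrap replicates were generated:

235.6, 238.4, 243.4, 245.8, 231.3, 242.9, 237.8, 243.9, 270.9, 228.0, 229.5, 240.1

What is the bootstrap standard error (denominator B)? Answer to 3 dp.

SE* = 10.706

Bootstrap SE is the standard deviation of the 12 replicate means.
Mean of replicates: (235.6 + 238.4 + 243.4 + 245.8 + 231.3 + 242.9 + 237.8 + 243.9 + 270.9 + 228.0 + 229.5 + 240.1) / 12 = 2887.6000 / 12 = 240.6333
Sum of squared deviations: (−5.0333)² + (−2.2333)² + (+2.7667)² + (+5.1667)² + (−9.3333)² + (+2.2667)² + (−2.8333)² + (+3.2667)² + (+30.2667)² + (−12.6333)² + (−11.1333)² + (−0.5333)² = 1375.5267
Variance = 1375.5267 / 12 = 114.6272
SE* = √114.6272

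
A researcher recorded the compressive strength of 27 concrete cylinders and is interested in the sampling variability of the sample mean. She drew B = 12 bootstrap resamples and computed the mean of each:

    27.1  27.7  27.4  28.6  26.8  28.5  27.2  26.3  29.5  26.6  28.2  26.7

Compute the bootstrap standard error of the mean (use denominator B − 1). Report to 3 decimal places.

Bootstrap SE is the standard deviation of the 12 replicate means.
Mean of replicates: (27.1 + 27.7 + 27.4 + 28.6 + 26.8 + 28.5 + 27.2 + 26.3 + 29.5 + 26.6 + 28.2 + 26.7) / 12 = 330.6000 / 12 = 27.5500
Sum of squared deviations: (−0.4500)² + (+0.1500)² + (−0.1500)² + (+1.0500)² + (−0.7500)² + (+0.9500)² + (−0.3500)² + (−1.2500)² + (+1.9500)² + (−0.9500)² + (+0.6500)² + (−0.8500)² = 10.3500
Variance = 10.3500 / 11 = 0.9409
SE* = √0.9409

SE* = 0.970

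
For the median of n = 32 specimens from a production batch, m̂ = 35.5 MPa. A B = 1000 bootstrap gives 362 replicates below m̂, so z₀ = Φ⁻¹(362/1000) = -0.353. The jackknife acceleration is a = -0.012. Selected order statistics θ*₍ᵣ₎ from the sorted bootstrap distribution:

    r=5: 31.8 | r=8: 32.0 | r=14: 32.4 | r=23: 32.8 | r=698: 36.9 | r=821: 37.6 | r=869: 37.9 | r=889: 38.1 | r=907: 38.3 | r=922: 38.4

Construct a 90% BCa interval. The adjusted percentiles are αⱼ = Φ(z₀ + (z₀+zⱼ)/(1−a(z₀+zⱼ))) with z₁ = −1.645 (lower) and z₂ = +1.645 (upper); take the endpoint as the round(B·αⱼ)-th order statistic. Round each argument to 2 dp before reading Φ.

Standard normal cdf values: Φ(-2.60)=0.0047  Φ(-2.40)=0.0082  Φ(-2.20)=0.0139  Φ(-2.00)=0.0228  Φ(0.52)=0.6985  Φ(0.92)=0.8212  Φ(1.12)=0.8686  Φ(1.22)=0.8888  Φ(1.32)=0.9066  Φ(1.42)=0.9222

Lower: z₀ + z₁ = -0.353 + (-1.645) = -1.998; 1 − a(z₀+z₁) = 1 − (-0.012)(-1.998) = 0.9760; argument = -0.353 + (-1.998)/0.9760 = -2.4001 → -2.40.
α₁ = Φ(-2.40) = 0.0082; rank = round(1000 × 0.0082) = 8; θ*₍8₎ = 32.0.
Upper: z₀ + z₂ = 1.292; 1 − a(z₀+z₂) = 1.0155; argument = 0.9193 → 0.92; α₂ = 0.8212; rank = 821; θ*₍821₎ = 37.6.

(32.0, 37.6)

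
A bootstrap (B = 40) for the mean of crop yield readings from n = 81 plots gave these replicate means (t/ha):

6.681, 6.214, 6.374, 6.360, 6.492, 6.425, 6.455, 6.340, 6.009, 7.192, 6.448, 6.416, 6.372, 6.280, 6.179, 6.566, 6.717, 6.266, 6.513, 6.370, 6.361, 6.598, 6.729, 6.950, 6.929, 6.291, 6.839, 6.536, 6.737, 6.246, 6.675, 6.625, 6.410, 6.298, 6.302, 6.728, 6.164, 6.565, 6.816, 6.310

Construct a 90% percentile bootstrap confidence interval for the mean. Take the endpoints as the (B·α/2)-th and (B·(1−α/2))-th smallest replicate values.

(6.164, 6.929)

Sorted replicates: 6.009, 6.164, 6.179, 6.214, 6.246, 6.266, 6.280, 6.291, 6.298, 6.302, 6.310, 6.340, 6.360, 6.361, 6.370, 6.372, 6.374, 6.410, 6.416, 6.425, 6.448, 6.455, 6.492, 6.513, 6.536, 6.565, 6.566, 6.598, 6.625, 6.675, 6.681, 6.717, 6.728, 6.729, 6.737, 6.816, 6.839, 6.929, 6.950, 7.192
α = 0.10; lower rank = 40 × 0.050 = 2; upper rank = 40 × 0.950 = 38.
The 2nd smallest replicate is 6.164; the 38th is 6.929.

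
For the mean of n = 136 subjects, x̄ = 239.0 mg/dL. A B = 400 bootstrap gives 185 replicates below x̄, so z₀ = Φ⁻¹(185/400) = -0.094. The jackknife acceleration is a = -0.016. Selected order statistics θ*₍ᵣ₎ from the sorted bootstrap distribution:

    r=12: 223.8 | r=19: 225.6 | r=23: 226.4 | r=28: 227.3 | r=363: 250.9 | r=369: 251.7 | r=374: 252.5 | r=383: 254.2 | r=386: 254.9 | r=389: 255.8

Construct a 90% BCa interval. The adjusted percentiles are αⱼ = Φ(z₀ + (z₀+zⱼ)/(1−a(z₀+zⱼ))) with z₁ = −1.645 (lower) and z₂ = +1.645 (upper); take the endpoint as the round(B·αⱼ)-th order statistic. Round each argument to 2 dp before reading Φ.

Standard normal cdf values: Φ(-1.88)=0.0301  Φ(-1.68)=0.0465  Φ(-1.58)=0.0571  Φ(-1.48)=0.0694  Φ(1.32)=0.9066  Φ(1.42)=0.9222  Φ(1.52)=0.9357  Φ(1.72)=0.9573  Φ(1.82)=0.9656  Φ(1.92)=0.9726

(223.8, 251.7)

Lower: z₀ + z₁ = -0.094 + (-1.645) = -1.739; 1 − a(z₀+z₁) = 1 − (-0.016)(-1.739) = 0.9722; argument = -0.094 + (-1.739)/0.9722 = -1.8828 → -1.88.
α₁ = Φ(-1.88) = 0.0301; rank = round(400 × 0.0301) = 12; θ*₍12₎ = 223.8.
Upper: z₀ + z₂ = 1.551; 1 − a(z₀+z₂) = 1.0248; argument = 1.4194 → 1.42; α₂ = 0.9222; rank = 369; θ*₍369₎ = 251.7.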